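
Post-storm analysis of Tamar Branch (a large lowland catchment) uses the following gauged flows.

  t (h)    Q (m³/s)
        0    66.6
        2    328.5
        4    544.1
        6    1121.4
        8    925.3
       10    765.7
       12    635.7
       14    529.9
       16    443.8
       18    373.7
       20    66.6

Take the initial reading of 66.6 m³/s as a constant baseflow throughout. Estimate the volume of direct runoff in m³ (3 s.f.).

Direct-runoff ordinates (Q − Q_b): 0.0, 261.9, 477.5, 1054.8, 858.7, 699.1, 569.1, 463.3, 377.2, 307.1, 0.0 m³/s.
ΣQ_DR = 5069 m³/s.
With Δt = 2 h = 7200 s, V = ΣQ_DR · Δt = 5069 × 7200 = 3.65 × 10^7 m³.

V ≈ 3.65 × 10^7 m³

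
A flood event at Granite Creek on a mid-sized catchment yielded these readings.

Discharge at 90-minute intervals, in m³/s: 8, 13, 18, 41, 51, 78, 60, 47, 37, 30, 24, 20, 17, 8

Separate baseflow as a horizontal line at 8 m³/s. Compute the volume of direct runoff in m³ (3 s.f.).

Direct-runoff ordinates (Q − Q_b): 0.0, 5.0, 10.0, 33.0, 43.0, 70.0, 52.0, 39.0, 29.0, 22.0, 16.0, 12.0, 9.0, 0.0 m³/s.
ΣQ_DR = 340.0 m³/s.
With Δt = 1.5 h = 5400 s, V = ΣQ_DR · Δt = 340.0 × 5400 = 1.84 × 10^6 m³.

V ≈ 1.84 × 10^6 m³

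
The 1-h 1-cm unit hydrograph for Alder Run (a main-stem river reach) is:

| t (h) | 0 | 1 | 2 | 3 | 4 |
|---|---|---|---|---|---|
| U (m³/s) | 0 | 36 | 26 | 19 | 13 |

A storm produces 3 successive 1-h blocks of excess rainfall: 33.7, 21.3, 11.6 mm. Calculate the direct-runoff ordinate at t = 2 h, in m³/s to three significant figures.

By discrete convolution, Q_j = Σ (P_i / 10 mm) · U_{j−i}.
At t = 2 h (j=2): Q = (33.7/10)·26 + (21.3/10)·36 + (11.6/10)·0 = 164 m³/s.

Q ≈ 164 m³/s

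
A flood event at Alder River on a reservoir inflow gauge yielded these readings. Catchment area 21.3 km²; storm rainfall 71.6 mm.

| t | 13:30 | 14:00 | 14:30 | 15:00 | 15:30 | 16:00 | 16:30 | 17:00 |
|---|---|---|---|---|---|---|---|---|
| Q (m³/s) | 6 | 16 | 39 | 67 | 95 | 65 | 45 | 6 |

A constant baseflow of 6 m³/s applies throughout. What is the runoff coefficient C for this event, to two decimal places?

C ≈ 0.34

ΣQ_DR = 291.0 m³/s; V = ΣQ_DR·Δt = 5.238 × 10^5 m³.
Runoff depth d = V / A = 24.59 mm.
C = d / P = 24.59 / 71.6 = 0.34.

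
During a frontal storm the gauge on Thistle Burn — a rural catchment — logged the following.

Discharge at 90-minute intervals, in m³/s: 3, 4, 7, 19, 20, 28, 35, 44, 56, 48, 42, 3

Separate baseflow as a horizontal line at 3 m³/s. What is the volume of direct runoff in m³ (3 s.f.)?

V ≈ 1.47 × 10^6 m³

Direct-runoff ordinates (Q − Q_b): 0.0, 1.0, 4.0, 16.0, 17.0, 25.0, 32.0, 41.0, 53.0, 45.0, 39.0, 0.0 m³/s.
ΣQ_DR = 273.0 m³/s.
With Δt = 1.5 h = 5400 s, V = ΣQ_DR · Δt = 273.0 × 5400 = 1.47 × 10^6 m³.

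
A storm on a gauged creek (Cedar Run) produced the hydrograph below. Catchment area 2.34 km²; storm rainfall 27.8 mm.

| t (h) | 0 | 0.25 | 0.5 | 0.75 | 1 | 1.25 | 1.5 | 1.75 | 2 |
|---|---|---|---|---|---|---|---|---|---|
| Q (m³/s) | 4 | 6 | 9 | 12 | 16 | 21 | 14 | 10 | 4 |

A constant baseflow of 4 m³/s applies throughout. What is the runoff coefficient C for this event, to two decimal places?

ΣQ_DR = 60.00 m³/s; V = ΣQ_DR·Δt = 54000 m³.
Runoff depth d = V / A = 23.08 mm.
C = d / P = 23.08 / 27.8 = 0.83.

C ≈ 0.83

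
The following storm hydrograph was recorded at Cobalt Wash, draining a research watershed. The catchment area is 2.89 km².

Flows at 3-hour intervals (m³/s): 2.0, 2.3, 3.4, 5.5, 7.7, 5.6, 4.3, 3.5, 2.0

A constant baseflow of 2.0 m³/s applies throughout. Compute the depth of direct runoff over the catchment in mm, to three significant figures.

Direct runoff: 0.0, 0.3, 1.4, 3.5, 5.7, 3.6, 2.3, 1.5, 0.0 m³/s; ΣQ_DR = 18.30 m³/s.
V = ΣQ_DR · Δt = 18.30 × 10800 s = 1.976 × 10^5 m³.
Over A = 2.89 km², depth = V / A = 68.4 mm.

d ≈ 68.4 mm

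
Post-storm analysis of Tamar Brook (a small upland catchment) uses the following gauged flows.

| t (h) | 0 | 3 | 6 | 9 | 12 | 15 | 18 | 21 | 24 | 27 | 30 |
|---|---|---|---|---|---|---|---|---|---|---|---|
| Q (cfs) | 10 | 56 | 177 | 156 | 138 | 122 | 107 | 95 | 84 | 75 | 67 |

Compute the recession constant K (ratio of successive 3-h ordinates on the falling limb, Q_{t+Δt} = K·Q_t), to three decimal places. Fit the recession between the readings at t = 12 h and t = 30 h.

K ≈ 0.887

Using the recession-limb readings at t = 12 h and t = 30 h: Q falls from 138 to 67 cfs over 6 intervals.
K = (Q₂/Q₁)^(1/6) = (67/138)^(1/6) = 0.887.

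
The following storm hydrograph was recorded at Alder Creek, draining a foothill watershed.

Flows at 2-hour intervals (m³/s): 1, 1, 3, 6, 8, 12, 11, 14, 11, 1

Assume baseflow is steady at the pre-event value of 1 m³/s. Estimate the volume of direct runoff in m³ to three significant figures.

Direct-runoff ordinates (Q − Q_b): 0.0, 0.0, 2.0, 5.0, 7.0, 11.0, 10.0, 13.0, 10.0, 0.0 m³/s.
ΣQ_DR = 58.00 m³/s.
With Δt = 2 h = 7200 s, V = ΣQ_DR · Δt = 58.00 × 7200 = 4.18 × 10^5 m³.

V ≈ 4.18 × 10^5 m³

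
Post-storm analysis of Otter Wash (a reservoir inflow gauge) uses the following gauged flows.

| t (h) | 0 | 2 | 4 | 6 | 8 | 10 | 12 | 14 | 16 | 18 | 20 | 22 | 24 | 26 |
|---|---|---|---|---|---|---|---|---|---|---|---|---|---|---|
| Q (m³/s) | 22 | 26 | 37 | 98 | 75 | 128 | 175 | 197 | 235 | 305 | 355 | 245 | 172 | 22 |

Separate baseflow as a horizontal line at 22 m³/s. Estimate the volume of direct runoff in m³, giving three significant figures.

Direct-runoff ordinates (Q − Q_b): 0.0, 4.0, 15.0, 76.0, 53.0, 106.0, 153.0, 175.0, 213.0, 283.0, 333.0, 223.0, 150.0, 0.0 m³/s.
ΣQ_DR = 1784 m³/s.
With Δt = 2 h = 7200 s, V = ΣQ_DR · Δt = 1784 × 7200 = 1.28 × 10^7 m³.

V ≈ 1.28 × 10^7 m³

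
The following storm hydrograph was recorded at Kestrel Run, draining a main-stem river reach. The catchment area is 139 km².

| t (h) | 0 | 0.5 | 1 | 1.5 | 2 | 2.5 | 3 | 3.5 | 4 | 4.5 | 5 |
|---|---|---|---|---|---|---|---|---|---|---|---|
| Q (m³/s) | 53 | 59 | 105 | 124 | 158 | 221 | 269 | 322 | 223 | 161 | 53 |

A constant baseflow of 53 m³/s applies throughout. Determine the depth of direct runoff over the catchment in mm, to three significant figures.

Direct runoff: 0.0, 6.0, 52.0, 71.0, 105.0, 168.0, 216.0, 269.0, 170.0, 108.0, 0.0 m³/s; ΣQ_DR = 1165 m³/s.
V = ΣQ_DR · Δt = 1165 × 1800 s = 2.097 × 10^6 m³.
Over A = 139 km², depth = V / A = 15.1 mm.

d ≈ 15.1 mm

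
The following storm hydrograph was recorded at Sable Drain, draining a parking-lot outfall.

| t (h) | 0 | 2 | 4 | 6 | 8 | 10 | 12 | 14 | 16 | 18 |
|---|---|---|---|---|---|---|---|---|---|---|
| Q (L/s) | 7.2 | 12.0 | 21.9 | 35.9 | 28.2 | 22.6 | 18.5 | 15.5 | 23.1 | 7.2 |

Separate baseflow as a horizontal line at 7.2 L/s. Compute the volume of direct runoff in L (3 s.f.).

Direct-runoff ordinates (Q − Q_b): 0.0, 4.8, 14.7, 28.7, 21.0, 15.4, 11.3, 8.3, 15.9, 0.0 L/s.
ΣQ_DR = 120.1 L/s.
With Δt = 2 h = 7200 s, V = ΣQ_DR · Δt = 120.1 × 7200 = 8.65 × 10^5 L.

V ≈ 8.65 × 10^5 L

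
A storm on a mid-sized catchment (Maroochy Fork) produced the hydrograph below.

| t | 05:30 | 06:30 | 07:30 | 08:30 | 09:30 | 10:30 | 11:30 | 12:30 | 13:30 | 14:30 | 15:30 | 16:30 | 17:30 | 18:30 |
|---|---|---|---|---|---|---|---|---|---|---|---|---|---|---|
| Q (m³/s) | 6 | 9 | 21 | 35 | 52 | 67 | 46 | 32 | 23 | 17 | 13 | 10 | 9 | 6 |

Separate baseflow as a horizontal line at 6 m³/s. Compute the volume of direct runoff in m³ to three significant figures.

V ≈ 9.43 × 10^5 m³

Direct-runoff ordinates (Q − Q_b): 0.0, 3.0, 15.0, 29.0, 46.0, 61.0, 40.0, 26.0, 17.0, 11.0, 7.0, 4.0, 3.0, 0.0 m³/s.
ΣQ_DR = 262.0 m³/s.
With Δt = 1 h = 3600 s, V = ΣQ_DR · Δt = 262.0 × 3600 = 9.43 × 10^5 m³.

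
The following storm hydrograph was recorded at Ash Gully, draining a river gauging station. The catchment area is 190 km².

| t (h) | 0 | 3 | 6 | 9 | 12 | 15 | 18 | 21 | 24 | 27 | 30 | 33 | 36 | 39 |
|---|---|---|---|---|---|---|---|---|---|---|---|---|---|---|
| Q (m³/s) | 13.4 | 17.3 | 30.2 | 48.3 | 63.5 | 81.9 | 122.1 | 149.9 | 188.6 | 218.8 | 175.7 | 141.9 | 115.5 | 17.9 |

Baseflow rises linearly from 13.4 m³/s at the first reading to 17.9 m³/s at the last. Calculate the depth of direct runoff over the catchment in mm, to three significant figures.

d ≈ 66.3 mm

Direct runoff: 0.00, 3.55, 16.11, 33.86, 48.72, 66.77, 106.62, 134.08, 172.43, 202.28, 158.84, 124.69, 97.95, 0.00 m³/s; ΣQ_DR = 1166 m³/s.
V = ΣQ_DR · Δt = 1166 × 10800 s = 1.259 × 10^7 m³.
Over A = 190 km², depth = V / A = 66.3 mm.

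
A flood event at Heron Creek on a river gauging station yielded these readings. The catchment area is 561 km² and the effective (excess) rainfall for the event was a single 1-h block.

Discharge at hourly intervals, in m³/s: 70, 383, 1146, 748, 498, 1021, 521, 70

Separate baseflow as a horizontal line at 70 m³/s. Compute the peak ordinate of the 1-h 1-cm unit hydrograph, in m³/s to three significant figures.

Direct runoff: 0.0, 313.0, 1076.0, 678.0, 428.0, 951.0, 451.0, 0.0 m³/s; ΣQ_DR = 3897 m³/s, peak = 1076.0 m³/s.
Runoff depth d = ΣQ_DR·Δt / A = 3897 × 3600 / (561 km²) = 25.01 mm.
The 1-cm UH is the DRH scaled by (10 mm)/d, so U_p = 1076.0 × 10/25.01 = 430 m³/s.

U_p ≈ 430 m³/s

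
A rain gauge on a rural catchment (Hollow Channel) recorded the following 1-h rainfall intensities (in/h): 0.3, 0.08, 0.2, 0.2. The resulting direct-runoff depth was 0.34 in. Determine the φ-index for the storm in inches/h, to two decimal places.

φ ≈ 0.12 in/h

Only the 3 blocks with intensity above φ contribute runoff: 0.3, 0.2, 0.2 in/h.
Σ(I−φ)·Δt = d  ⇒  (0.3+0.2+0.2 − 3φ)·1 = 0.34
φ = (0.7000 − 0.34/1) / 3 = 0.12 in/h.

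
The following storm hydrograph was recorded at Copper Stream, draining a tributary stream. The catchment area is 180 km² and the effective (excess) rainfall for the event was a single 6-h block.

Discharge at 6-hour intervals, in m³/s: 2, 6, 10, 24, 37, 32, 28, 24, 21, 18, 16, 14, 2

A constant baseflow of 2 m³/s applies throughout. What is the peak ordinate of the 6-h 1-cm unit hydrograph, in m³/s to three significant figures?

Direct runoff: 0.0, 4.0, 8.0, 22.0, 35.0, 30.0, 26.0, 22.0, 19.0, 16.0, 14.0, 12.0, 0.0 m³/s; ΣQ_DR = 208.0 m³/s, peak = 35.0 m³/s.
Runoff depth d = ΣQ_DR·Δt / A = 208.0 × 21600 / (180 km²) = 24.96 mm.
The 1-cm UH is the DRH scaled by (10 mm)/d, so U_p = 35.0 × 10/24.96 = 14.0 m³/s.

U_p ≈ 14.0 m³/s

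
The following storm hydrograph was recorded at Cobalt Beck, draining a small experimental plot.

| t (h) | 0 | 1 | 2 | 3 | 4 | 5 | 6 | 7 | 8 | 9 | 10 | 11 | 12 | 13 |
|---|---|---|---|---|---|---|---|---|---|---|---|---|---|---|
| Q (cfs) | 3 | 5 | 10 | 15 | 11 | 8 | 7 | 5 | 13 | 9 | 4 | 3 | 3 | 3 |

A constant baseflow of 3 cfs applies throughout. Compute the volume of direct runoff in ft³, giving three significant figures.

V ≈ 2.05 × 10^5 ft³

Direct-runoff ordinates (Q − Q_b): 0.0, 2.0, 7.0, 12.0, 8.0, 5.0, 4.0, 2.0, 10.0, 6.0, 1.0, 0.0, 0.0, 0.0 cfs.
ΣQ_DR = 57.00 cfs.
With Δt = 1 h = 3600 s, V = ΣQ_DR · Δt = 57.00 × 3600 = 2.05 × 10^5 ft³.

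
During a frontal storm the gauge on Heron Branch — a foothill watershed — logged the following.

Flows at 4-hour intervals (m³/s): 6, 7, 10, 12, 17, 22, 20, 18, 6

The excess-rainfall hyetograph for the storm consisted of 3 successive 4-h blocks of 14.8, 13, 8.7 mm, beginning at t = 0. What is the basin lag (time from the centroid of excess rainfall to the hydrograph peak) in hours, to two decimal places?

Centroid of excess rainfall: t_c = Σ P_i·t̄_i / ΣP_i = 5.3315 h (block centres at 2, 6, 10 h).
Hydrograph peak occurs at t = 20 h, so basin lag t_L = 20 − 5.3315 = 14.67 h.

t_L ≈ 14.67 h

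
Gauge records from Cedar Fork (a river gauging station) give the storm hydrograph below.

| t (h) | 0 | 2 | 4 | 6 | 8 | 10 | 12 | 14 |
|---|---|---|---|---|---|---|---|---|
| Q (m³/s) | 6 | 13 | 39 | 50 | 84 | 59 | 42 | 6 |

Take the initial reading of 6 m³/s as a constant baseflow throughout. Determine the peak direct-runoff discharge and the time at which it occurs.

Subtracting baseflow gives direct-runoff ordinates: 0.0, 7.0, 33.0, 44.0, 78.0, 53.0, 36.0, 0.0 m³/s.
The maximum is 78.0 m³/s, occurring at the reading for t = 8 h.

Q_p = 78.0 m³/s at t = 8 h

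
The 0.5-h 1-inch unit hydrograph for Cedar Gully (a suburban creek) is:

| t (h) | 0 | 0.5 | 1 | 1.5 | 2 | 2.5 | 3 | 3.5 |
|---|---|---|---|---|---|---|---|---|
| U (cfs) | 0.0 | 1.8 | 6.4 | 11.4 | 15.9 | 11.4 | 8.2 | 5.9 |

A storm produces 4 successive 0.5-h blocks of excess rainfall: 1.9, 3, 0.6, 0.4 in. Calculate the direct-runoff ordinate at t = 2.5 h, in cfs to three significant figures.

Q ≈ 78.8 cfs

By discrete convolution, Q_j = Σ (P_i / 1 in) · U_{j−i}.
At t = 2.5 h (j=5): Q = (1.9/1)·11.4 + (3/1)·15.9 + (0.6/1)·11.4 + (0.4/1)·6.4 = 78.8 cfs.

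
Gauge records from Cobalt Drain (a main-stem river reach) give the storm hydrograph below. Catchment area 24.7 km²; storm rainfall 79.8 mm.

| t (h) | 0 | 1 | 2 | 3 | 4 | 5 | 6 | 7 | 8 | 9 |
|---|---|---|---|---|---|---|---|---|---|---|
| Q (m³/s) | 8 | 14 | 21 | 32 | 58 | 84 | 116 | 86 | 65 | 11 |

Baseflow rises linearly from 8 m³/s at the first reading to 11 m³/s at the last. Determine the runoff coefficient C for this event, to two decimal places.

ΣQ_DR = 400.0 m³/s; V = ΣQ_DR·Δt = 1.440 × 10^6 m³.
Runoff depth d = V / A = 58.30 mm.
C = d / P = 58.30 / 79.8 = 0.73.

C ≈ 0.73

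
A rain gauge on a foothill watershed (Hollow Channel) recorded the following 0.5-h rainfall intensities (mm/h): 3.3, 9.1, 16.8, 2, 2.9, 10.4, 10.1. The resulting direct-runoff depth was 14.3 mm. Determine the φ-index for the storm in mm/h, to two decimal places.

φ ≈ 4.45 mm/h

Only the 4 blocks with intensity above φ contribute runoff: 9.1, 16.8, 10.4, 10.1 mm/h.
Σ(I−φ)·Δt = d  ⇒  (9.1+16.8+10.4+10.1 − 4φ)·0.5 = 14.3
φ = (46.40 − 14.3/0.5) / 4 = 4.45 mm/h.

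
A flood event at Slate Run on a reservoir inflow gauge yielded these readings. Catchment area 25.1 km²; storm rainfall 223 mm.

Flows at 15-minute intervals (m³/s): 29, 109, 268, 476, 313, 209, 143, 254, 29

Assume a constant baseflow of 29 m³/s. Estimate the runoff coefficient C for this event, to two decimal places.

ΣQ_DR = 1569 m³/s; V = ΣQ_DR·Δt = 1.412 × 10^6 m³.
Runoff depth d = V / A = 56.26 mm.
C = d / P = 56.26 / 223 = 0.25.

C ≈ 0.25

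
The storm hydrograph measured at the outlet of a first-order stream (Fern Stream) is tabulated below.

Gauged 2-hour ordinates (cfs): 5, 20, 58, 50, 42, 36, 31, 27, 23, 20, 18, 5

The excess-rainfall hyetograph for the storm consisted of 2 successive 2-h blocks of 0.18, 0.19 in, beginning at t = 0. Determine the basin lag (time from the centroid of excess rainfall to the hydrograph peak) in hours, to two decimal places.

Centroid of excess rainfall: t_c = Σ P_i·t̄_i / ΣP_i = 2.0270 h (block centres at 1, 3 h).
Hydrograph peak occurs at t = 4 h, so basin lag t_L = 4 − 2.0270 = 1.97 h.

t_L ≈ 1.97 h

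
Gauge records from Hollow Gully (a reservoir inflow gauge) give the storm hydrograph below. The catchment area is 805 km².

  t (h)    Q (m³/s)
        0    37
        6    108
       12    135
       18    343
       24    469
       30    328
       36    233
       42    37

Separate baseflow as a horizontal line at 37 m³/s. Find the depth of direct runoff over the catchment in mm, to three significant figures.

Direct runoff: 0.0, 71.0, 98.0, 306.0, 432.0, 291.0, 196.0, 0.0 m³/s; ΣQ_DR = 1394 m³/s.
V = ΣQ_DR · Δt = 1394 × 21600 s = 3.011 × 10^7 m³.
Over A = 805 km², depth = V / A = 37.4 mm.

d ≈ 37.4 mm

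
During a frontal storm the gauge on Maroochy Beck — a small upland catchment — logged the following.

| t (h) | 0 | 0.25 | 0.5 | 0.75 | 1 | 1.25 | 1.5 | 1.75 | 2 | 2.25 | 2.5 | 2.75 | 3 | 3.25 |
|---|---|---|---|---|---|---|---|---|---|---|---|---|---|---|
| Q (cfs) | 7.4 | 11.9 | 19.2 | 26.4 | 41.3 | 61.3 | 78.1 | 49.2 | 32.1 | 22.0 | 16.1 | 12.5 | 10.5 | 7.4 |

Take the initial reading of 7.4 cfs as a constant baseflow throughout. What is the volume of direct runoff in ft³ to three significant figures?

V ≈ 2.63 × 10^5 ft³

Direct-runoff ordinates (Q − Q_b): 0.0, 4.5, 11.8, 19.0, 33.9, 53.9, 70.7, 41.8, 24.7, 14.6, 8.7, 5.1, 3.1, 0.0 cfs.
ΣQ_DR = 291.8 cfs.
With Δt = 0.25 h = 900 s, V = ΣQ_DR · Δt = 291.8 × 900 = 2.63 × 10^5 ft³.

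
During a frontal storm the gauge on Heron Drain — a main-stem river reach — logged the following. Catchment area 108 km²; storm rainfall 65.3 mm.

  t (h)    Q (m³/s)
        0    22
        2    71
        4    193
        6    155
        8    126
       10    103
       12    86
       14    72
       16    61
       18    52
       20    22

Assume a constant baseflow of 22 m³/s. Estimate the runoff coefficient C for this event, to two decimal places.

C ≈ 0.74

ΣQ_DR = 721.0 m³/s; V = ΣQ_DR·Δt = 5.191 × 10^6 m³.
Runoff depth d = V / A = 48.07 mm.
C = d / P = 48.07 / 65.3 = 0.74.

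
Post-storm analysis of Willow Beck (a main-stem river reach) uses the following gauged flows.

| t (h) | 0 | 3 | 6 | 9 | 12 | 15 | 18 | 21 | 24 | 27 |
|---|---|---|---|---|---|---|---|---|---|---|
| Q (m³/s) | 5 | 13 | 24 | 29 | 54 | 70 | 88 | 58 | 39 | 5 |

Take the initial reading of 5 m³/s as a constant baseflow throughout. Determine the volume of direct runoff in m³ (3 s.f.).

V ≈ 3.62 × 10^6 m³

Direct-runoff ordinates (Q − Q_b): 0.0, 8.0, 19.0, 24.0, 49.0, 65.0, 83.0, 53.0, 34.0, 0.0 m³/s.
ΣQ_DR = 335.0 m³/s.
With Δt = 3 h = 10800 s, V = ΣQ_DR · Δt = 335.0 × 10800 = 3.62 × 10^6 m³.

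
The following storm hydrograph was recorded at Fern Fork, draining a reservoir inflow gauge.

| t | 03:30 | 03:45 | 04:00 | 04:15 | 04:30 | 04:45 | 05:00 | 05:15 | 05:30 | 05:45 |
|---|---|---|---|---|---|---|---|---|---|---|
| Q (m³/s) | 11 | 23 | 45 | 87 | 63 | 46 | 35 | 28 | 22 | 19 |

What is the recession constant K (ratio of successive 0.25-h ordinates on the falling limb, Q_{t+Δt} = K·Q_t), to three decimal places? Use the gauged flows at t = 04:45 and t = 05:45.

Using the recession-limb readings at t = 04:45 and t = 05:45: Q falls from 46 to 19 m³/s over 4 intervals.
K = (Q₂/Q₁)^(1/4) = (19/46)^(1/4) = 0.802.

K ≈ 0.802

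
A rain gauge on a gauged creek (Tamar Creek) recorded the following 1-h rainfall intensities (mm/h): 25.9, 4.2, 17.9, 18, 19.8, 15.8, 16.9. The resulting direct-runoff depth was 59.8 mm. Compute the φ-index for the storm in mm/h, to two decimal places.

φ ≈ 9.08 mm/h

Only the 6 blocks with intensity above φ contribute runoff: 25.9, 17.9, 18, 19.8, 15.8, 16.9 mm/h.
Σ(I−φ)·Δt = d  ⇒  (25.9+17.9+18+19.8+15.8+16.9 − 6φ)·1 = 59.8
φ = (114.3 − 59.8/1) / 6 = 9.08 mm/h.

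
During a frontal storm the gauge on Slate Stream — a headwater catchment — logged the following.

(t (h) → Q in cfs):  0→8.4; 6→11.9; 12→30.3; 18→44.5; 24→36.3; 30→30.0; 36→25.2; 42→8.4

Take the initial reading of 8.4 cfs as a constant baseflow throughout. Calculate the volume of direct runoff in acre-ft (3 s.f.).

V ≈ 63.4 acre-ft

Direct-runoff ordinates (Q − Q_b): 0.0, 3.5, 21.9, 36.1, 27.9, 21.6, 16.8, 0.0 cfs.
ΣQ_DR = 127.8 cfs.
With Δt = 6 h = 21600 s, V = ΣQ_DR · Δt = 127.8 × 21600 = 2.76 × 10^6 ft³ = 63.4 acre-ft.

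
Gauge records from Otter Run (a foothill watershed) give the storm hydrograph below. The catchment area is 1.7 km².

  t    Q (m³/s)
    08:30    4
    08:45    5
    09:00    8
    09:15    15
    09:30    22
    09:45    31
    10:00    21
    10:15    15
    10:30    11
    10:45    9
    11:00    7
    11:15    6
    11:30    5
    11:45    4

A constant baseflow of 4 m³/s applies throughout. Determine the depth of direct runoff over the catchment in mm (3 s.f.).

d ≈ 56.6 mm

Direct runoff: 0.0, 1.0, 4.0, 11.0, 18.0, 27.0, 17.0, 11.0, 7.0, 5.0, 3.0, 2.0, 1.0, 0.0 m³/s; ΣQ_DR = 107.0 m³/s.
V = ΣQ_DR · Δt = 107.0 × 900 s = 96300 m³.
Over A = 1.7 km², depth = V / A = 56.6 mm.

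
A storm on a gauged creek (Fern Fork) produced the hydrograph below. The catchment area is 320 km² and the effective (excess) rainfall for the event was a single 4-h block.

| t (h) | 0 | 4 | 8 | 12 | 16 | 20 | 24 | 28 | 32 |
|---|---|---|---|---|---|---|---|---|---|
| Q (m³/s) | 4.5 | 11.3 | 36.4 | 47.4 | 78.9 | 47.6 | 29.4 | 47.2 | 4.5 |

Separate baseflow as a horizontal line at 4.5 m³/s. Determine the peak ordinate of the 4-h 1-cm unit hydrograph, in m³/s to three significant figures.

Direct runoff: 0.0, 6.8, 31.9, 42.9, 74.4, 43.1, 24.9, 42.7, 0.0 m³/s; ΣQ_DR = 266.7 m³/s, peak = 74.4 m³/s.
Runoff depth d = ΣQ_DR·Δt / A = 266.7 × 14400 / (320 km²) = 12.00 mm.
The 1-cm UH is the DRH scaled by (10 mm)/d, so U_p = 74.4 × 10/12.00 = 62.0 m³/s.

U_p ≈ 62.0 m³/s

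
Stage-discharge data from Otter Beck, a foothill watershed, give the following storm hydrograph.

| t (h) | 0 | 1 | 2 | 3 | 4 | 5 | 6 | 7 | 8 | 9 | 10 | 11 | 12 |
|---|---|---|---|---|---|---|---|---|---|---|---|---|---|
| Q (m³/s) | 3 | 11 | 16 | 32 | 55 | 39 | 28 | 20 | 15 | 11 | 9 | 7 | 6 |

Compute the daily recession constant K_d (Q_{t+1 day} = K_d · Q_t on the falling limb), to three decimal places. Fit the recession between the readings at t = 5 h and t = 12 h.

Between t = 5 h and t = 12 h the flow falls from 39 to 6 m³/s over 7×1 h = 7 h.
Per-interval ratio K = (6/39)^(1/7) = 0.7654; K_d = K^(24/1) = 0.002.

K_d ≈ 0.002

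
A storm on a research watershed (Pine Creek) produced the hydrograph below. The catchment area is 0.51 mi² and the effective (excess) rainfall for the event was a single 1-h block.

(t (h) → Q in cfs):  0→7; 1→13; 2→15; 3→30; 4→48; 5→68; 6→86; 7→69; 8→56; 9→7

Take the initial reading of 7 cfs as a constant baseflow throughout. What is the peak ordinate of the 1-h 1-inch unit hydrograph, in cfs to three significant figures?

Direct runoff: 0.0, 6.0, 8.0, 23.0, 41.0, 61.0, 79.0, 62.0, 49.0, 0.0 cfs; ΣQ_DR = 329.0 cfs, peak = 79.0 cfs.
Runoff depth d = ΣQ_DR·Δt / A = 329.0 × 3600 / (0.51 mi²) = 0.9996 in.
The 1-inch UH is the DRH scaled by (1 in)/d, so U_p = 79.0 × 1/0.9996 = 79.0 cfs.

U_p ≈ 79.0 cfs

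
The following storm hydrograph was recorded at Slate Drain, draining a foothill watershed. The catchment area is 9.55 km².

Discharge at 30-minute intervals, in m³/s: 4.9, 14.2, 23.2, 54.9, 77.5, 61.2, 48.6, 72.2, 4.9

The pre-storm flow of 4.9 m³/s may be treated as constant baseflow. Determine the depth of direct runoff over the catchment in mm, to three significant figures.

d ≈ 59.8 mm

Direct runoff: 0.0, 9.3, 18.3, 50.0, 72.6, 56.3, 43.7, 67.3, 0.0 m³/s; ΣQ_DR = 317.5 m³/s.
V = ΣQ_DR · Δt = 317.5 × 1800 s = 5.715 × 10^5 m³.
Over A = 9.55 km², depth = V / A = 59.8 mm.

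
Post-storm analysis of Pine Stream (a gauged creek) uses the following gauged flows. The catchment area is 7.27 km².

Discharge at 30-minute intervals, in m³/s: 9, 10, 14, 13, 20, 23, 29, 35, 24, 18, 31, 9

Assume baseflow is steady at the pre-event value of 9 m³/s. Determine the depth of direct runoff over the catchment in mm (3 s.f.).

d ≈ 31.4 mm

Direct runoff: 0.0, 1.0, 5.0, 4.0, 11.0, 14.0, 20.0, 26.0, 15.0, 9.0, 22.0, 0.0 m³/s; ΣQ_DR = 127.0 m³/s.
V = ΣQ_DR · Δt = 127.0 × 1800 s = 2.286 × 10^5 m³.
Over A = 7.27 km², depth = V / A = 31.4 mm.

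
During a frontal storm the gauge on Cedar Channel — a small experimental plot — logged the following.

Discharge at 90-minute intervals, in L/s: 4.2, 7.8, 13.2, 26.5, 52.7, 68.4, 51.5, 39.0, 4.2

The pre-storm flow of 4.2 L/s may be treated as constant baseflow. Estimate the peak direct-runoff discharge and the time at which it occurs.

Subtracting baseflow gives direct-runoff ordinates: 0.0, 3.6, 9.0, 22.3, 48.5, 64.2, 47.3, 34.8, 0.0 L/s.
The maximum is 64.2 L/s, occurring at the reading for t = 7.5 h.

Q_p = 64.2 L/s at t = 7.5 h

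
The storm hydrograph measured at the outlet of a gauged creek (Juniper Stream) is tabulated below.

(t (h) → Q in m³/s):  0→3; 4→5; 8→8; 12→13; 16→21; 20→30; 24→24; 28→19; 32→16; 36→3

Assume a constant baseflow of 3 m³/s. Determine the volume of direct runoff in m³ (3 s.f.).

V ≈ 1.61 × 10^6 m³

Direct-runoff ordinates (Q − Q_b): 0.0, 2.0, 5.0, 10.0, 18.0, 27.0, 21.0, 16.0, 13.0, 0.0 m³/s.
ΣQ_DR = 112.0 m³/s.
With Δt = 4 h = 14400 s, V = ΣQ_DR · Δt = 112.0 × 14400 = 1.61 × 10^6 m³.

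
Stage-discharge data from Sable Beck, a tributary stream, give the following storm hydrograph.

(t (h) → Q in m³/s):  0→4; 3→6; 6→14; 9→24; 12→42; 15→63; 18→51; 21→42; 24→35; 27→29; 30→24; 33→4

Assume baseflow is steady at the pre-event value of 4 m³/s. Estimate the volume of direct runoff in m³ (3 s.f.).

V ≈ 3.13 × 10^6 m³

Direct-runoff ordinates (Q − Q_b): 0.0, 2.0, 10.0, 20.0, 38.0, 59.0, 47.0, 38.0, 31.0, 25.0, 20.0, 0.0 m³/s.
ΣQ_DR = 290.0 m³/s.
With Δt = 3 h = 10800 s, V = ΣQ_DR · Δt = 290.0 × 10800 = 3.13 × 10^6 m³.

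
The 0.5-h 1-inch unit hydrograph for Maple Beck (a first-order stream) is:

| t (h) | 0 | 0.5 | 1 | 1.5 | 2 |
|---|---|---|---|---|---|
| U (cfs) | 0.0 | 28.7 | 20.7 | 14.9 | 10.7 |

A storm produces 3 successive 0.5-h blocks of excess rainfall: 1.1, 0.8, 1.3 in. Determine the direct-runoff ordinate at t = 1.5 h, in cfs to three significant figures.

By discrete convolution, Q_j = Σ (P_i / 1 in) · U_{j−i}.
At t = 1.5 h (j=3): Q = (1.1/1)·14.9 + (0.8/1)·20.7 + (1.3/1)·28.7 = 70.3 cfs.

Q ≈ 70.3 cfs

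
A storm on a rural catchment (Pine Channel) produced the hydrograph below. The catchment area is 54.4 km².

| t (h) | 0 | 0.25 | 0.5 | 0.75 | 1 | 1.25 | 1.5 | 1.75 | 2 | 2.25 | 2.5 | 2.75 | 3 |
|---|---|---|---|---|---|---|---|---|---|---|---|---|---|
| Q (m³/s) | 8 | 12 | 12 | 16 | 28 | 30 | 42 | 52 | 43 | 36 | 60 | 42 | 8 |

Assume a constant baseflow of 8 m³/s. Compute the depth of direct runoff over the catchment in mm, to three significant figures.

Direct runoff: 0.0, 4.0, 4.0, 8.0, 20.0, 22.0, 34.0, 44.0, 35.0, 28.0, 52.0, 34.0, 0.0 m³/s; ΣQ_DR = 285.0 m³/s.
V = ΣQ_DR · Δt = 285.0 × 900 s = 2.565 × 10^5 m³.
Over A = 54.4 km², depth = V / A = 4.72 mm.

d ≈ 4.72 mm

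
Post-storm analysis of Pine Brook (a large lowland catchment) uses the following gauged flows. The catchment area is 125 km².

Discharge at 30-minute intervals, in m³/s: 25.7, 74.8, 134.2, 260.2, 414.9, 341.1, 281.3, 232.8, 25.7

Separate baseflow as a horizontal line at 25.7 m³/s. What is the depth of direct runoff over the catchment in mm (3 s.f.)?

Direct runoff: 0.0, 49.1, 108.5, 234.5, 389.2, 315.4, 255.6, 207.1, 0.0 m³/s; ΣQ_DR = 1559 m³/s.
V = ΣQ_DR · Δt = 1559 × 1800 s = 2.807 × 10^6 m³.
Over A = 125 km², depth = V / A = 22.5 mm.

d ≈ 22.5 mm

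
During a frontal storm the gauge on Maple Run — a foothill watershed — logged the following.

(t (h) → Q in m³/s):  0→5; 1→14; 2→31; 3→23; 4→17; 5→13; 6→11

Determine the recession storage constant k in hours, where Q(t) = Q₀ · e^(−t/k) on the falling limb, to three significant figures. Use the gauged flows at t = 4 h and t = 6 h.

k ≈ 4.59 h

On the falling limb, Q drops from 17 to 11 m³/s between t = 4 h and t = 6 h (Δt = 2 h).
k = −Δt / ln(Q₂/Q₁) = −2 / ln(11/17) = 4.59 h.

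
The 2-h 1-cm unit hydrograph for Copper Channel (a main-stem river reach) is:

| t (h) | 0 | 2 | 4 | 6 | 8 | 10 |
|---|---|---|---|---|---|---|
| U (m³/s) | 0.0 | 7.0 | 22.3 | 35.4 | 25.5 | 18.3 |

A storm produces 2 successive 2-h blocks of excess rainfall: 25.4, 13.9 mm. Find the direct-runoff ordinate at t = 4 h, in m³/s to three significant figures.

Q ≈ 66.4 m³/s

By discrete convolution, Q_j = Σ (P_i / 10 mm) · U_{j−i}.
At t = 4 h (j=2): Q = (25.4/10)·22.3 + (13.9/10)·7.0 = 66.4 m³/s.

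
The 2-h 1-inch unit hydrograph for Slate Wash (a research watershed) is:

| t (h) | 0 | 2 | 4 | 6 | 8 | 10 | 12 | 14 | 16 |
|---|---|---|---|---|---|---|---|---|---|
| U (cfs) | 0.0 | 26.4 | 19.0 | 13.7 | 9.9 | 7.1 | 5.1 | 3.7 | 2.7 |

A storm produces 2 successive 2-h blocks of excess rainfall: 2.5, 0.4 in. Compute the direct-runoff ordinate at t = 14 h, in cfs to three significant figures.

Q ≈ 11.3 cfs

By discrete convolution, Q_j = Σ (P_i / 1 in) · U_{j−i}.
At t = 14 h (j=7): Q = (2.5/1)·3.7 + (0.4/1)·5.1 = 11.3 cfs.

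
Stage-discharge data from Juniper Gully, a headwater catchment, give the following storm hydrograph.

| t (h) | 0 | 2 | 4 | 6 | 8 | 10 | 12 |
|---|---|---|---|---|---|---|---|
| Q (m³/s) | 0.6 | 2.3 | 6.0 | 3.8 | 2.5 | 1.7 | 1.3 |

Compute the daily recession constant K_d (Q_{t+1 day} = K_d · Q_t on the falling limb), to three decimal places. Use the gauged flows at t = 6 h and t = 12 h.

Between t = 6 h and t = 12 h the flow falls from 3.8 to 1.3 m³/s over 3×2 h = 6 h.
Per-interval ratio K = (1.3/3.8)^(1/3) = 0.6994; K_d = K^(24/2) = 0.014.

K_d ≈ 0.014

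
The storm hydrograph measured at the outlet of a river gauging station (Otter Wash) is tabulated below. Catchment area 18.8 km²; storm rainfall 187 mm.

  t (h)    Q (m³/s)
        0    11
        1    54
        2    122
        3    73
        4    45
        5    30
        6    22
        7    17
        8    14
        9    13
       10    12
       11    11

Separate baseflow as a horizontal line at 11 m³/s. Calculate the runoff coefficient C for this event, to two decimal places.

C ≈ 0.30

ΣQ_DR = 292.0 m³/s; V = ΣQ_DR·Δt = 1.051 × 10^6 m³.
Runoff depth d = V / A = 55.91 mm.
C = d / P = 55.91 / 187 = 0.30.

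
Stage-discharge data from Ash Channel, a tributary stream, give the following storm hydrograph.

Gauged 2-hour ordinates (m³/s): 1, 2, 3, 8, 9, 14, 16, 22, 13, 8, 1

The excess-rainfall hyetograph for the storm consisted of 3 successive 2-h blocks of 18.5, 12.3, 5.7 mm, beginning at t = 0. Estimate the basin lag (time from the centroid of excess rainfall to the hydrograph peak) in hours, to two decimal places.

t_L ≈ 11.70 h

Centroid of excess rainfall: t_c = Σ P_i·t̄_i / ΣP_i = 2.2986 h (block centres at 1, 3, 5 h).
Hydrograph peak occurs at t = 14 h, so basin lag t_L = 14 − 2.2986 = 11.70 h.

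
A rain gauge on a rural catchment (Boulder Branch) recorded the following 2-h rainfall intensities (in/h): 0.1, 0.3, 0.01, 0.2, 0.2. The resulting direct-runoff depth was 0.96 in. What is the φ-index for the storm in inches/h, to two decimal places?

Only the 4 blocks with intensity above φ contribute runoff: 0.1, 0.3, 0.2, 0.2 in/h.
Σ(I−φ)·Δt = d  ⇒  (0.1+0.3+0.2+0.2 − 4φ)·2 = 0.96
φ = (0.8000 − 0.96/2) / 4 = 0.08 in/h.

φ ≈ 0.08 in/h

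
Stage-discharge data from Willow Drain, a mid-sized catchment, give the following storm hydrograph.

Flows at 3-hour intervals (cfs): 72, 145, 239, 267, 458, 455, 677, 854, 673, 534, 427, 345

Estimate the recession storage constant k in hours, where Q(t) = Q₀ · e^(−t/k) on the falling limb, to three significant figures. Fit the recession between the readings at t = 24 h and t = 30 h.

On the falling limb, Q drops from 673 to 427 cfs between t = 24 h and t = 30 h (Δt = 6 h).
k = −Δt / ln(Q₂/Q₁) = −6 / ln(427/673) = 13.2 h.

k ≈ 13.2 h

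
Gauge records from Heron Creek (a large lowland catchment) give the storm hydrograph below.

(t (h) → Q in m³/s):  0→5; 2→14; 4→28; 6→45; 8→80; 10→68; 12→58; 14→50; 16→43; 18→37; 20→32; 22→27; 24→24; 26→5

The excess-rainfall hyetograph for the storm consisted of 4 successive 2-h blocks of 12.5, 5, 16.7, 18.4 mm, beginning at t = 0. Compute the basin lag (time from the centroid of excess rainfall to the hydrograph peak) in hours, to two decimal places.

t_L ≈ 3.44 h

Centroid of excess rainfall: t_c = Σ P_i·t̄_i / ΣP_i = 4.5589 h (block centres at 1, 3, 5, 7 h).
Hydrograph peak occurs at t = 8 h, so basin lag t_L = 8 − 4.5589 = 3.44 h.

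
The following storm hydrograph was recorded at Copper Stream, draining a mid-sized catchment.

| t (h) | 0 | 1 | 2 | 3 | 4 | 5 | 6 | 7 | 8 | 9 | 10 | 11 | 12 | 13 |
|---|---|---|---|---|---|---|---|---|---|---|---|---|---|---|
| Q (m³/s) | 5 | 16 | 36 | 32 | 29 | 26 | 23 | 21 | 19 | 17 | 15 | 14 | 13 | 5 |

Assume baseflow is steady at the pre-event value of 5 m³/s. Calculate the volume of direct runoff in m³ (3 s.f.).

Direct-runoff ordinates (Q − Q_b): 0.0, 11.0, 31.0, 27.0, 24.0, 21.0, 18.0, 16.0, 14.0, 12.0, 10.0, 9.0, 8.0, 0.0 m³/s.
ΣQ_DR = 201.0 m³/s.
With Δt = 1 h = 3600 s, V = ΣQ_DR · Δt = 201.0 × 3600 = 7.24 × 10^5 m³.

V ≈ 7.24 × 10^5 m³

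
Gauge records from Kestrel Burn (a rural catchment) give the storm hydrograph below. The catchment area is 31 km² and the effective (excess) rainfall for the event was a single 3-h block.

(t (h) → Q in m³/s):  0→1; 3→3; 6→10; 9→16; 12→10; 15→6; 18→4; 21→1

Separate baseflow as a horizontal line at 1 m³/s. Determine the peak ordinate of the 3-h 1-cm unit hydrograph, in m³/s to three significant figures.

Direct runoff: 0.0, 2.0, 9.0, 15.0, 9.0, 5.0, 3.0, 0.0 m³/s; ΣQ_DR = 43.00 m³/s, peak = 15.0 m³/s.
Runoff depth d = ΣQ_DR·Δt / A = 43.00 × 10800 / (31 km²) = 14.98 mm.
The 1-cm UH is the DRH scaled by (10 mm)/d, so U_p = 15.0 × 10/14.98 = 10.0 m³/s.

U_p ≈ 10.0 m³/s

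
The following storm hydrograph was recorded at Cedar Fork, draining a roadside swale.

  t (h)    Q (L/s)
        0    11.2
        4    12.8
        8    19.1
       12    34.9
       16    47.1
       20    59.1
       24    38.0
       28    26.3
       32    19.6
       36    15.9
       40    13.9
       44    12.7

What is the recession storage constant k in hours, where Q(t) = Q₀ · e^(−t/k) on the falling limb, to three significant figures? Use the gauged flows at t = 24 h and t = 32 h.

On the falling limb, Q drops from 38.0 to 19.6 L/s between t = 24 h and t = 32 h (Δt = 8 h).
k = −Δt / ln(Q₂/Q₁) = −8 / ln(19.6/38.0) = 12.1 h.

k ≈ 12.1 h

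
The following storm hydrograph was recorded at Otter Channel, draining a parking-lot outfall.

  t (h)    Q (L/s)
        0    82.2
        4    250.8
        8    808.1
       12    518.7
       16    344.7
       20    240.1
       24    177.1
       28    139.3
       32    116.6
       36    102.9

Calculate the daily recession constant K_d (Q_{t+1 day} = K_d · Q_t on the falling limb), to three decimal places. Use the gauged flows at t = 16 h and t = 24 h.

K_d ≈ 0.136

Between t = 16 h and t = 24 h the flow falls from 344.7 to 177.1 L/s over 2×4 h = 8 h.
Per-interval ratio K = (177.1/344.7)^(1/2) = 0.7168; K_d = K^(24/4) = 0.136.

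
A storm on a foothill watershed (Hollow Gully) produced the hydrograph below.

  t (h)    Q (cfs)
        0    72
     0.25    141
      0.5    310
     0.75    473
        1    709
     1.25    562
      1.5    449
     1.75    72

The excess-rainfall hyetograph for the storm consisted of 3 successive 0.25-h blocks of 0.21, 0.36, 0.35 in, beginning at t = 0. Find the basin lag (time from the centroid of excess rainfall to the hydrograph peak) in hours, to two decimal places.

t_L ≈ 0.59 h

Centroid of excess rainfall: t_c = Σ P_i·t̄_i / ΣP_i = 0.4130 h (block centres at 0.125, 0.375, 0.625 h).
Hydrograph peak occurs at t = 1 h, so basin lag t_L = 1 − 0.4130 = 0.59 h.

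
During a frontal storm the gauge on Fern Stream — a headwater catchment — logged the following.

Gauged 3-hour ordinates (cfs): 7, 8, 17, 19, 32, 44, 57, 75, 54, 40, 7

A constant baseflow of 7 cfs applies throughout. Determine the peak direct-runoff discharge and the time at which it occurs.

Subtracting baseflow gives direct-runoff ordinates: 0.0, 1.0, 10.0, 12.0, 25.0, 37.0, 50.0, 68.0, 47.0, 33.0, 0.0 cfs.
The maximum is 68.0 cfs, occurring at the reading for t = 21 h.

Q_p = 68.0 cfs at t = 21 h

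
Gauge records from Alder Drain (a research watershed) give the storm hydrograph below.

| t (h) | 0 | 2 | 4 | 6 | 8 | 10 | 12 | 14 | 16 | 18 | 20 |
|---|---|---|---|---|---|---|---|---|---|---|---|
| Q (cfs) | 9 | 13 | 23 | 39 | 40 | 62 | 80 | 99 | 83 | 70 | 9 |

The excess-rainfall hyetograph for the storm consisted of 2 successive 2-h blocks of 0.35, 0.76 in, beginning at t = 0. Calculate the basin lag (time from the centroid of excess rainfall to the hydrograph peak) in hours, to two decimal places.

t_L ≈ 11.63 h

Centroid of excess rainfall: t_c = Σ P_i·t̄_i / ΣP_i = 2.3694 h (block centres at 1, 3 h).
Hydrograph peak occurs at t = 14 h, so basin lag t_L = 14 − 2.3694 = 11.63 h.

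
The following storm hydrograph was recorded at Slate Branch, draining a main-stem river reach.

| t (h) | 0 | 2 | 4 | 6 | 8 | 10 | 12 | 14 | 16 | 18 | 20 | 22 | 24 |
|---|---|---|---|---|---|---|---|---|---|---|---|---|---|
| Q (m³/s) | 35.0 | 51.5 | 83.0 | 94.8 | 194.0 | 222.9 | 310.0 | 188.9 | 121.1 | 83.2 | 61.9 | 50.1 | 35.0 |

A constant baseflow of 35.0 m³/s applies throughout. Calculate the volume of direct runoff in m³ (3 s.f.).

Direct-runoff ordinates (Q − Q_b): 0.0, 16.5, 48.0, 59.8, 159.0, 187.9, 275.0, 153.9, 86.1, 48.2, 26.9, 15.1, 0.0 m³/s.
ΣQ_DR = 1076 m³/s.
With Δt = 2 h = 7200 s, V = ΣQ_DR · Δt = 1076 × 7200 = 7.75 × 10^6 m³.

V ≈ 7.75 × 10^6 m³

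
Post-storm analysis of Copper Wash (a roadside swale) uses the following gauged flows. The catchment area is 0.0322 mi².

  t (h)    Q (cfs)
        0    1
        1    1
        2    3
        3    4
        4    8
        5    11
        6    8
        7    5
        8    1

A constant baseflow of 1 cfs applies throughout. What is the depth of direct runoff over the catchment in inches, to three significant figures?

Direct runoff: 0.0, 0.0, 2.0, 3.0, 7.0, 10.0, 7.0, 4.0, 0.0 cfs; ΣQ_DR = 33.00 cfs.
V = ΣQ_DR · Δt = 33.00 × 3600 s = 1.188 × 10^5 ft³.
Over A = 0.0322 mi², depth = V / A = 1.59 in.

d ≈ 1.59 in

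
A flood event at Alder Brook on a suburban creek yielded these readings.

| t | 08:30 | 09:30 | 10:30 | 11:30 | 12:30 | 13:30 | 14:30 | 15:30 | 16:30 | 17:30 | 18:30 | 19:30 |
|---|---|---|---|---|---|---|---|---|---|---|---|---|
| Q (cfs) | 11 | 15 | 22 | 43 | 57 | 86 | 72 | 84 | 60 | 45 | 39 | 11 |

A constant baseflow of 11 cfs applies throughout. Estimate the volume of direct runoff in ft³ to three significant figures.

Direct-runoff ordinates (Q − Q_b): 0.0, 4.0, 11.0, 32.0, 46.0, 75.0, 61.0, 73.0, 49.0, 34.0, 28.0, 0.0 cfs.
ΣQ_DR = 413.0 cfs.
With Δt = 1 h = 3600 s, V = ΣQ_DR · Δt = 413.0 × 3600 = 1.49 × 10^6 ft³.

V ≈ 1.49 × 10^6 ft³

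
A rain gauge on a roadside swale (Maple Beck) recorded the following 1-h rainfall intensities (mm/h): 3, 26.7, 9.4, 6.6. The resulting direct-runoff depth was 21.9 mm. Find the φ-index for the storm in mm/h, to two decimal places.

φ ≈ 7.10 mm/h

Only the 2 blocks with intensity above φ contribute runoff: 26.7, 9.4 mm/h.
Σ(I−φ)·Δt = d  ⇒  (26.7+9.4 − 2φ)·1 = 21.9
φ = (36.10 − 21.9/1) / 2 = 7.10 mm/h.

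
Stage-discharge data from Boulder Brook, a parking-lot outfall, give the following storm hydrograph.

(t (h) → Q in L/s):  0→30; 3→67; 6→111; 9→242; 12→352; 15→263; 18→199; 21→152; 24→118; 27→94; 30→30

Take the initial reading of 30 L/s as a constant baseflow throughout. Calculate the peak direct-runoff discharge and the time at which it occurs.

Subtracting baseflow gives direct-runoff ordinates: 0.0, 37.0, 81.0, 212.0, 322.0, 233.0, 169.0, 122.0, 88.0, 64.0, 0.0 L/s.
The maximum is 322.0 L/s, occurring at the reading for t = 12 h.

Q_p = 322.0 L/s at t = 12 h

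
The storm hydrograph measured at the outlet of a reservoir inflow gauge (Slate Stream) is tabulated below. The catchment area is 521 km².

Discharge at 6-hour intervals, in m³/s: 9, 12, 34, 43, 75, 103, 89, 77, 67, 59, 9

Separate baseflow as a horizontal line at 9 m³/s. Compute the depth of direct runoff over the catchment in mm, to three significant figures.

d ≈ 19.8 mm

Direct runoff: 0.0, 3.0, 25.0, 34.0, 66.0, 94.0, 80.0, 68.0, 58.0, 50.0, 0.0 m³/s; ΣQ_DR = 478.0 m³/s.
V = ΣQ_DR · Δt = 478.0 × 21600 s = 1.032 × 10^7 m³.
Over A = 521 km², depth = V / A = 19.8 mm.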